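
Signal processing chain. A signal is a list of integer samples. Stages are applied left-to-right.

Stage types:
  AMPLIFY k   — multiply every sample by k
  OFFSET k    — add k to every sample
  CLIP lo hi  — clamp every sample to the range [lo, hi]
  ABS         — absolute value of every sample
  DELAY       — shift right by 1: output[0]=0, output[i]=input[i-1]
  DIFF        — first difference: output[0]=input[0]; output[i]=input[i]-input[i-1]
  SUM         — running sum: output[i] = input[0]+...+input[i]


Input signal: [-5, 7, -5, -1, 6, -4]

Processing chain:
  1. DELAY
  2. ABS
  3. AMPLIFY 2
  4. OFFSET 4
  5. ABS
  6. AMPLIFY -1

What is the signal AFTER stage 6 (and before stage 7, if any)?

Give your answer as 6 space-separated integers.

Input: [-5, 7, -5, -1, 6, -4]
Stage 1 (DELAY): [0, -5, 7, -5, -1, 6] = [0, -5, 7, -5, -1, 6] -> [0, -5, 7, -5, -1, 6]
Stage 2 (ABS): |0|=0, |-5|=5, |7|=7, |-5|=5, |-1|=1, |6|=6 -> [0, 5, 7, 5, 1, 6]
Stage 3 (AMPLIFY 2): 0*2=0, 5*2=10, 7*2=14, 5*2=10, 1*2=2, 6*2=12 -> [0, 10, 14, 10, 2, 12]
Stage 4 (OFFSET 4): 0+4=4, 10+4=14, 14+4=18, 10+4=14, 2+4=6, 12+4=16 -> [4, 14, 18, 14, 6, 16]
Stage 5 (ABS): |4|=4, |14|=14, |18|=18, |14|=14, |6|=6, |16|=16 -> [4, 14, 18, 14, 6, 16]
Stage 6 (AMPLIFY -1): 4*-1=-4, 14*-1=-14, 18*-1=-18, 14*-1=-14, 6*-1=-6, 16*-1=-16 -> [-4, -14, -18, -14, -6, -16]

Answer: -4 -14 -18 -14 -6 -16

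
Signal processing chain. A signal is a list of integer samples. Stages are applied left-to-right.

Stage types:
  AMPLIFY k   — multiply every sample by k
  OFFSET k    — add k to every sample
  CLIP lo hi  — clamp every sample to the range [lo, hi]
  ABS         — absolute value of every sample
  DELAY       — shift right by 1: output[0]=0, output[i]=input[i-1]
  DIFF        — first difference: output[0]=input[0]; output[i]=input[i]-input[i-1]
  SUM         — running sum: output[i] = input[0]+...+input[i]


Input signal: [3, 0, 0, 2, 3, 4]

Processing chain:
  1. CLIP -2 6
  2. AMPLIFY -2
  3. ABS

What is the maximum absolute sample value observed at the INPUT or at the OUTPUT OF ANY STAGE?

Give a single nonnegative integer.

Input: [3, 0, 0, 2, 3, 4] (max |s|=4)
Stage 1 (CLIP -2 6): clip(3,-2,6)=3, clip(0,-2,6)=0, clip(0,-2,6)=0, clip(2,-2,6)=2, clip(3,-2,6)=3, clip(4,-2,6)=4 -> [3, 0, 0, 2, 3, 4] (max |s|=4)
Stage 2 (AMPLIFY -2): 3*-2=-6, 0*-2=0, 0*-2=0, 2*-2=-4, 3*-2=-6, 4*-2=-8 -> [-6, 0, 0, -4, -6, -8] (max |s|=8)
Stage 3 (ABS): |-6|=6, |0|=0, |0|=0, |-4|=4, |-6|=6, |-8|=8 -> [6, 0, 0, 4, 6, 8] (max |s|=8)
Overall max amplitude: 8

Answer: 8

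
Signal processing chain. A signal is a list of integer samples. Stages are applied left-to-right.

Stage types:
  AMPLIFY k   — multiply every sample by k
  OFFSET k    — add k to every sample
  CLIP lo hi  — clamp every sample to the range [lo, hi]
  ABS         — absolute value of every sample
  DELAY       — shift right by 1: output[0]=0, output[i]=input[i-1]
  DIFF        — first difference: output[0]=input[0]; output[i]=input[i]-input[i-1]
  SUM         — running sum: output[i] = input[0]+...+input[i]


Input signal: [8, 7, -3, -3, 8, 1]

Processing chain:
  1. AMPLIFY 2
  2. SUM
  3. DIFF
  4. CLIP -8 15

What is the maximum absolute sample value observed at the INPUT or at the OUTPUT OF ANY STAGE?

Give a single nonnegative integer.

Input: [8, 7, -3, -3, 8, 1] (max |s|=8)
Stage 1 (AMPLIFY 2): 8*2=16, 7*2=14, -3*2=-6, -3*2=-6, 8*2=16, 1*2=2 -> [16, 14, -6, -6, 16, 2] (max |s|=16)
Stage 2 (SUM): sum[0..0]=16, sum[0..1]=30, sum[0..2]=24, sum[0..3]=18, sum[0..4]=34, sum[0..5]=36 -> [16, 30, 24, 18, 34, 36] (max |s|=36)
Stage 3 (DIFF): s[0]=16, 30-16=14, 24-30=-6, 18-24=-6, 34-18=16, 36-34=2 -> [16, 14, -6, -6, 16, 2] (max |s|=16)
Stage 4 (CLIP -8 15): clip(16,-8,15)=15, clip(14,-8,15)=14, clip(-6,-8,15)=-6, clip(-6,-8,15)=-6, clip(16,-8,15)=15, clip(2,-8,15)=2 -> [15, 14, -6, -6, 15, 2] (max |s|=15)
Overall max amplitude: 36

Answer: 36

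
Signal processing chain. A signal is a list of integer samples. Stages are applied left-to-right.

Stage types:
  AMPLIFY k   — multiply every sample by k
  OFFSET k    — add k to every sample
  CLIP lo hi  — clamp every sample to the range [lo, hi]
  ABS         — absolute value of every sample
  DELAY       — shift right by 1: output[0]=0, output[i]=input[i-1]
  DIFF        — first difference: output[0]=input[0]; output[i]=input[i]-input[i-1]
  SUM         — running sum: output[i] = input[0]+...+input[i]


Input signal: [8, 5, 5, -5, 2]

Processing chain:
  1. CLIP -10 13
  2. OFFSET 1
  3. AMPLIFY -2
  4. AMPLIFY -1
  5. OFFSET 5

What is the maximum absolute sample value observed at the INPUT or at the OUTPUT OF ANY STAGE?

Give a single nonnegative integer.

Input: [8, 5, 5, -5, 2] (max |s|=8)
Stage 1 (CLIP -10 13): clip(8,-10,13)=8, clip(5,-10,13)=5, clip(5,-10,13)=5, clip(-5,-10,13)=-5, clip(2,-10,13)=2 -> [8, 5, 5, -5, 2] (max |s|=8)
Stage 2 (OFFSET 1): 8+1=9, 5+1=6, 5+1=6, -5+1=-4, 2+1=3 -> [9, 6, 6, -4, 3] (max |s|=9)
Stage 3 (AMPLIFY -2): 9*-2=-18, 6*-2=-12, 6*-2=-12, -4*-2=8, 3*-2=-6 -> [-18, -12, -12, 8, -6] (max |s|=18)
Stage 4 (AMPLIFY -1): -18*-1=18, -12*-1=12, -12*-1=12, 8*-1=-8, -6*-1=6 -> [18, 12, 12, -8, 6] (max |s|=18)
Stage 5 (OFFSET 5): 18+5=23, 12+5=17, 12+5=17, -8+5=-3, 6+5=11 -> [23, 17, 17, -3, 11] (max |s|=23)
Overall max amplitude: 23

Answer: 23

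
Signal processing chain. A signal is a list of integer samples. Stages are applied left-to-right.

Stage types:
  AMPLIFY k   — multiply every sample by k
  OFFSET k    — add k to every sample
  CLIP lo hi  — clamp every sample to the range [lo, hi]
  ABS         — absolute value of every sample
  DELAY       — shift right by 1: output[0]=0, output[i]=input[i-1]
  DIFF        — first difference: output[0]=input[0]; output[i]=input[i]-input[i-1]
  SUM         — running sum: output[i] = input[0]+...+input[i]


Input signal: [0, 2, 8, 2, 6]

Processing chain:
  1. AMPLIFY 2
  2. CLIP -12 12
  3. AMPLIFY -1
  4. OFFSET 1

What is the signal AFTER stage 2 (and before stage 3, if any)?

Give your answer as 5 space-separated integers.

Answer: 0 4 12 4 12

Derivation:
Input: [0, 2, 8, 2, 6]
Stage 1 (AMPLIFY 2): 0*2=0, 2*2=4, 8*2=16, 2*2=4, 6*2=12 -> [0, 4, 16, 4, 12]
Stage 2 (CLIP -12 12): clip(0,-12,12)=0, clip(4,-12,12)=4, clip(16,-12,12)=12, clip(4,-12,12)=4, clip(12,-12,12)=12 -> [0, 4, 12, 4, 12]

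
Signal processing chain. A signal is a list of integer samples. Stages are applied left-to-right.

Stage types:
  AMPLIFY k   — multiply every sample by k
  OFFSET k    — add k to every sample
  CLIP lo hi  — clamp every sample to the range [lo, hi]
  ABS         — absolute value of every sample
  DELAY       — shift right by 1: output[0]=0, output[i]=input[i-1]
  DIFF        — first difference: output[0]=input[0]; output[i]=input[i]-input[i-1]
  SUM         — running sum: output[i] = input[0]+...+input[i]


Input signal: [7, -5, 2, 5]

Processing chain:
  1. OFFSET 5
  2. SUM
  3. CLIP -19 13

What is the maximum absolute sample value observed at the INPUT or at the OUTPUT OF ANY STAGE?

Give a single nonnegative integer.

Answer: 29

Derivation:
Input: [7, -5, 2, 5] (max |s|=7)
Stage 1 (OFFSET 5): 7+5=12, -5+5=0, 2+5=7, 5+5=10 -> [12, 0, 7, 10] (max |s|=12)
Stage 2 (SUM): sum[0..0]=12, sum[0..1]=12, sum[0..2]=19, sum[0..3]=29 -> [12, 12, 19, 29] (max |s|=29)
Stage 3 (CLIP -19 13): clip(12,-19,13)=12, clip(12,-19,13)=12, clip(19,-19,13)=13, clip(29,-19,13)=13 -> [12, 12, 13, 13] (max |s|=13)
Overall max amplitude: 29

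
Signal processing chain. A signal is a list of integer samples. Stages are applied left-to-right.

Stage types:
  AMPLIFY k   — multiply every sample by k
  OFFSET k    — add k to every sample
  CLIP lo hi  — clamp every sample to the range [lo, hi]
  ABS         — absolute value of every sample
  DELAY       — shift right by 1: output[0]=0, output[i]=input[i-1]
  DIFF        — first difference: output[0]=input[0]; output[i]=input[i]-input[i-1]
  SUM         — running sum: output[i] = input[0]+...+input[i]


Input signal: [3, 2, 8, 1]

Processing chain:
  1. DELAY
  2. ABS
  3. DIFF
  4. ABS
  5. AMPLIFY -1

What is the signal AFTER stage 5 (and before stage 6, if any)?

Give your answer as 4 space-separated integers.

Input: [3, 2, 8, 1]
Stage 1 (DELAY): [0, 3, 2, 8] = [0, 3, 2, 8] -> [0, 3, 2, 8]
Stage 2 (ABS): |0|=0, |3|=3, |2|=2, |8|=8 -> [0, 3, 2, 8]
Stage 3 (DIFF): s[0]=0, 3-0=3, 2-3=-1, 8-2=6 -> [0, 3, -1, 6]
Stage 4 (ABS): |0|=0, |3|=3, |-1|=1, |6|=6 -> [0, 3, 1, 6]
Stage 5 (AMPLIFY -1): 0*-1=0, 3*-1=-3, 1*-1=-1, 6*-1=-6 -> [0, -3, -1, -6]

Answer: 0 -3 -1 -6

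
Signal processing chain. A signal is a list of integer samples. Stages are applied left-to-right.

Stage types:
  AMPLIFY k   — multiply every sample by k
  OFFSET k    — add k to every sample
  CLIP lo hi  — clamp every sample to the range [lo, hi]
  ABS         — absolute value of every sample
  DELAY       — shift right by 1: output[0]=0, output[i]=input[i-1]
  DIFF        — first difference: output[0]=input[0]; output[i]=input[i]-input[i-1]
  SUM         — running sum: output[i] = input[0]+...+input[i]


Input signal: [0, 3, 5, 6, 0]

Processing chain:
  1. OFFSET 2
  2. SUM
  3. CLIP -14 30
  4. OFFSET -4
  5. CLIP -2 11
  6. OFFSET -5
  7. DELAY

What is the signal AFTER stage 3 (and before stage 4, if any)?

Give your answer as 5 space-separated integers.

Answer: 2 7 14 22 24

Derivation:
Input: [0, 3, 5, 6, 0]
Stage 1 (OFFSET 2): 0+2=2, 3+2=5, 5+2=7, 6+2=8, 0+2=2 -> [2, 5, 7, 8, 2]
Stage 2 (SUM): sum[0..0]=2, sum[0..1]=7, sum[0..2]=14, sum[0..3]=22, sum[0..4]=24 -> [2, 7, 14, 22, 24]
Stage 3 (CLIP -14 30): clip(2,-14,30)=2, clip(7,-14,30)=7, clip(14,-14,30)=14, clip(22,-14,30)=22, clip(24,-14,30)=24 -> [2, 7, 14, 22, 24]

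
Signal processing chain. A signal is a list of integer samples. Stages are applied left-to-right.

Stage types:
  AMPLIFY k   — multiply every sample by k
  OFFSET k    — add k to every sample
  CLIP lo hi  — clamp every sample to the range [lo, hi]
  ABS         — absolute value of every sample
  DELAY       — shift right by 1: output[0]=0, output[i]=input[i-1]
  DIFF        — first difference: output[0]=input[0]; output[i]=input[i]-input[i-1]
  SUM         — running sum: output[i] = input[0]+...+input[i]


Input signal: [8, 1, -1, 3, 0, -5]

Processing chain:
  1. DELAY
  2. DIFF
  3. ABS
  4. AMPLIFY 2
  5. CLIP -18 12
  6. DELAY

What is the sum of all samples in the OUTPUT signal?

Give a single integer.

Answer: 36

Derivation:
Input: [8, 1, -1, 3, 0, -5]
Stage 1 (DELAY): [0, 8, 1, -1, 3, 0] = [0, 8, 1, -1, 3, 0] -> [0, 8, 1, -1, 3, 0]
Stage 2 (DIFF): s[0]=0, 8-0=8, 1-8=-7, -1-1=-2, 3--1=4, 0-3=-3 -> [0, 8, -7, -2, 4, -3]
Stage 3 (ABS): |0|=0, |8|=8, |-7|=7, |-2|=2, |4|=4, |-3|=3 -> [0, 8, 7, 2, 4, 3]
Stage 4 (AMPLIFY 2): 0*2=0, 8*2=16, 7*2=14, 2*2=4, 4*2=8, 3*2=6 -> [0, 16, 14, 4, 8, 6]
Stage 5 (CLIP -18 12): clip(0,-18,12)=0, clip(16,-18,12)=12, clip(14,-18,12)=12, clip(4,-18,12)=4, clip(8,-18,12)=8, clip(6,-18,12)=6 -> [0, 12, 12, 4, 8, 6]
Stage 6 (DELAY): [0, 0, 12, 12, 4, 8] = [0, 0, 12, 12, 4, 8] -> [0, 0, 12, 12, 4, 8]
Output sum: 36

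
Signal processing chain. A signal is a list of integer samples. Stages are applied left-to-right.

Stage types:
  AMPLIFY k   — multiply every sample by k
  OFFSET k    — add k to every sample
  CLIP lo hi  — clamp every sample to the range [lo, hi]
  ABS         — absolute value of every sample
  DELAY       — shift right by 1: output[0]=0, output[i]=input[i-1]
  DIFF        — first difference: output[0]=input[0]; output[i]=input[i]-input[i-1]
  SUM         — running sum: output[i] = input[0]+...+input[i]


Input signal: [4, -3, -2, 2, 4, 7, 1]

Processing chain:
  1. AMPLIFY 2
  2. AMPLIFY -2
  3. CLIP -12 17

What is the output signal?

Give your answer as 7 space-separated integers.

Answer: -12 12 8 -8 -12 -12 -4

Derivation:
Input: [4, -3, -2, 2, 4, 7, 1]
Stage 1 (AMPLIFY 2): 4*2=8, -3*2=-6, -2*2=-4, 2*2=4, 4*2=8, 7*2=14, 1*2=2 -> [8, -6, -4, 4, 8, 14, 2]
Stage 2 (AMPLIFY -2): 8*-2=-16, -6*-2=12, -4*-2=8, 4*-2=-8, 8*-2=-16, 14*-2=-28, 2*-2=-4 -> [-16, 12, 8, -8, -16, -28, -4]
Stage 3 (CLIP -12 17): clip(-16,-12,17)=-12, clip(12,-12,17)=12, clip(8,-12,17)=8, clip(-8,-12,17)=-8, clip(-16,-12,17)=-12, clip(-28,-12,17)=-12, clip(-4,-12,17)=-4 -> [-12, 12, 8, -8, -12, -12, -4]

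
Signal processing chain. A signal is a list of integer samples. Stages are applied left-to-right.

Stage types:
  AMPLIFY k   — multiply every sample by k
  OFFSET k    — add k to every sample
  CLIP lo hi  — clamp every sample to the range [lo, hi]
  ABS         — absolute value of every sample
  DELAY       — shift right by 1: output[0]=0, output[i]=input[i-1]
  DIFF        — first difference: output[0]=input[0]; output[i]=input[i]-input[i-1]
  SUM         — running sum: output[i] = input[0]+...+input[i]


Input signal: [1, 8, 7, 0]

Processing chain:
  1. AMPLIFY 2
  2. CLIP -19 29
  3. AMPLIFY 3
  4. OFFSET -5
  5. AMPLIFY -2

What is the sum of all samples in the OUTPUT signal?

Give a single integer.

Answer: -152

Derivation:
Input: [1, 8, 7, 0]
Stage 1 (AMPLIFY 2): 1*2=2, 8*2=16, 7*2=14, 0*2=0 -> [2, 16, 14, 0]
Stage 2 (CLIP -19 29): clip(2,-19,29)=2, clip(16,-19,29)=16, clip(14,-19,29)=14, clip(0,-19,29)=0 -> [2, 16, 14, 0]
Stage 3 (AMPLIFY 3): 2*3=6, 16*3=48, 14*3=42, 0*3=0 -> [6, 48, 42, 0]
Stage 4 (OFFSET -5): 6+-5=1, 48+-5=43, 42+-5=37, 0+-5=-5 -> [1, 43, 37, -5]
Stage 5 (AMPLIFY -2): 1*-2=-2, 43*-2=-86, 37*-2=-74, -5*-2=10 -> [-2, -86, -74, 10]
Output sum: -152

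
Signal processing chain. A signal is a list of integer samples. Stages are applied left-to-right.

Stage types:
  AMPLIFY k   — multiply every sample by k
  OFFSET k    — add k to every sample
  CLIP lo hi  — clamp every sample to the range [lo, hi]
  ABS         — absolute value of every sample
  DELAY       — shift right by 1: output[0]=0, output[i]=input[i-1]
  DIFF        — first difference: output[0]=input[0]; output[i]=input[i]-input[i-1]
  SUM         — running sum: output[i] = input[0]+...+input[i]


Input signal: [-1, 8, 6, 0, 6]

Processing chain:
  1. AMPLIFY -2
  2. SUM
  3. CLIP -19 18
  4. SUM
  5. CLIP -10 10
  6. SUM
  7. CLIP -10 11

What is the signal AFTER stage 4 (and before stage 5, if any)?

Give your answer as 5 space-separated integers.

Input: [-1, 8, 6, 0, 6]
Stage 1 (AMPLIFY -2): -1*-2=2, 8*-2=-16, 6*-2=-12, 0*-2=0, 6*-2=-12 -> [2, -16, -12, 0, -12]
Stage 2 (SUM): sum[0..0]=2, sum[0..1]=-14, sum[0..2]=-26, sum[0..3]=-26, sum[0..4]=-38 -> [2, -14, -26, -26, -38]
Stage 3 (CLIP -19 18): clip(2,-19,18)=2, clip(-14,-19,18)=-14, clip(-26,-19,18)=-19, clip(-26,-19,18)=-19, clip(-38,-19,18)=-19 -> [2, -14, -19, -19, -19]
Stage 4 (SUM): sum[0..0]=2, sum[0..1]=-12, sum[0..2]=-31, sum[0..3]=-50, sum[0..4]=-69 -> [2, -12, -31, -50, -69]

Answer: 2 -12 -31 -50 -69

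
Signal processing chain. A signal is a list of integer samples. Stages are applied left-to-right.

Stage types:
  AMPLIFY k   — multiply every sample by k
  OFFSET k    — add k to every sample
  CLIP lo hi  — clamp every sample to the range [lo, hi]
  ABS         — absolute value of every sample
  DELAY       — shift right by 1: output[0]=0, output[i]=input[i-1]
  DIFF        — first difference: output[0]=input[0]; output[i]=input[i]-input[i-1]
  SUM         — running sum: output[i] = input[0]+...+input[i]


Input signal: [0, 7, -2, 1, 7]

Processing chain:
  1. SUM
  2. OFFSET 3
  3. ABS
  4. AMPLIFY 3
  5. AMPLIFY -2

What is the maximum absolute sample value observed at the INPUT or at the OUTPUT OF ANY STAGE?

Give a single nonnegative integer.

Input: [0, 7, -2, 1, 7] (max |s|=7)
Stage 1 (SUM): sum[0..0]=0, sum[0..1]=7, sum[0..2]=5, sum[0..3]=6, sum[0..4]=13 -> [0, 7, 5, 6, 13] (max |s|=13)
Stage 2 (OFFSET 3): 0+3=3, 7+3=10, 5+3=8, 6+3=9, 13+3=16 -> [3, 10, 8, 9, 16] (max |s|=16)
Stage 3 (ABS): |3|=3, |10|=10, |8|=8, |9|=9, |16|=16 -> [3, 10, 8, 9, 16] (max |s|=16)
Stage 4 (AMPLIFY 3): 3*3=9, 10*3=30, 8*3=24, 9*3=27, 16*3=48 -> [9, 30, 24, 27, 48] (max |s|=48)
Stage 5 (AMPLIFY -2): 9*-2=-18, 30*-2=-60, 24*-2=-48, 27*-2=-54, 48*-2=-96 -> [-18, -60, -48, -54, -96] (max |s|=96)
Overall max amplitude: 96

Answer: 96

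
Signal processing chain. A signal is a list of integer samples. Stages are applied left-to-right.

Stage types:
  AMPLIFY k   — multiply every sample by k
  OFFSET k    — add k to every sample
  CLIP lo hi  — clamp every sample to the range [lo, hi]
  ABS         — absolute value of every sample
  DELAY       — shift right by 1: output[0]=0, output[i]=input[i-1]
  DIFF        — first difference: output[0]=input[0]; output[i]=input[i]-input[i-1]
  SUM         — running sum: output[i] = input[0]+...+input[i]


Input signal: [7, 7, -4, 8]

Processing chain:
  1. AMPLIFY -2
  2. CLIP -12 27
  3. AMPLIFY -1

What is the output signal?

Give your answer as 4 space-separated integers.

Input: [7, 7, -4, 8]
Stage 1 (AMPLIFY -2): 7*-2=-14, 7*-2=-14, -4*-2=8, 8*-2=-16 -> [-14, -14, 8, -16]
Stage 2 (CLIP -12 27): clip(-14,-12,27)=-12, clip(-14,-12,27)=-12, clip(8,-12,27)=8, clip(-16,-12,27)=-12 -> [-12, -12, 8, -12]
Stage 3 (AMPLIFY -1): -12*-1=12, -12*-1=12, 8*-1=-8, -12*-1=12 -> [12, 12, -8, 12]

Answer: 12 12 -8 12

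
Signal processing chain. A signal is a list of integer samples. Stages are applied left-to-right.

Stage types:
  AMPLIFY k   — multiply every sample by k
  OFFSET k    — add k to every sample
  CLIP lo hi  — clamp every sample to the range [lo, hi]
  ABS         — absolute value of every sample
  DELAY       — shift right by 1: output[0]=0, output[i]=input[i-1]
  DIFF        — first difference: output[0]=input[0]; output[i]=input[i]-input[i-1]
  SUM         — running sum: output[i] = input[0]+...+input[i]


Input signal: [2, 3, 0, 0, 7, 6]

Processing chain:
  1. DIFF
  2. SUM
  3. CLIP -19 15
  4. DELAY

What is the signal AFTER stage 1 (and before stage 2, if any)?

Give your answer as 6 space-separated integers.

Answer: 2 1 -3 0 7 -1

Derivation:
Input: [2, 3, 0, 0, 7, 6]
Stage 1 (DIFF): s[0]=2, 3-2=1, 0-3=-3, 0-0=0, 7-0=7, 6-7=-1 -> [2, 1, -3, 0, 7, -1]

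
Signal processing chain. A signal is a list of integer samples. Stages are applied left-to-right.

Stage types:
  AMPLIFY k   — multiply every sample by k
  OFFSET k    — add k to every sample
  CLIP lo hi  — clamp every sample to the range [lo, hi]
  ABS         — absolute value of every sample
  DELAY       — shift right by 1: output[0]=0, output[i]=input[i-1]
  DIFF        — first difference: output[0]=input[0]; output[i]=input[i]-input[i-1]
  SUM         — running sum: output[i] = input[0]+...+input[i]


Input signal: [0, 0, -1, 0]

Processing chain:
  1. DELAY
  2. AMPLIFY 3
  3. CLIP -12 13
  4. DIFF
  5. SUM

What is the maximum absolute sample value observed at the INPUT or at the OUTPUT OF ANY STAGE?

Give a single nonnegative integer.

Input: [0, 0, -1, 0] (max |s|=1)
Stage 1 (DELAY): [0, 0, 0, -1] = [0, 0, 0, -1] -> [0, 0, 0, -1] (max |s|=1)
Stage 2 (AMPLIFY 3): 0*3=0, 0*3=0, 0*3=0, -1*3=-3 -> [0, 0, 0, -3] (max |s|=3)
Stage 3 (CLIP -12 13): clip(0,-12,13)=0, clip(0,-12,13)=0, clip(0,-12,13)=0, clip(-3,-12,13)=-3 -> [0, 0, 0, -3] (max |s|=3)
Stage 4 (DIFF): s[0]=0, 0-0=0, 0-0=0, -3-0=-3 -> [0, 0, 0, -3] (max |s|=3)
Stage 5 (SUM): sum[0..0]=0, sum[0..1]=0, sum[0..2]=0, sum[0..3]=-3 -> [0, 0, 0, -3] (max |s|=3)
Overall max amplitude: 3

Answer: 3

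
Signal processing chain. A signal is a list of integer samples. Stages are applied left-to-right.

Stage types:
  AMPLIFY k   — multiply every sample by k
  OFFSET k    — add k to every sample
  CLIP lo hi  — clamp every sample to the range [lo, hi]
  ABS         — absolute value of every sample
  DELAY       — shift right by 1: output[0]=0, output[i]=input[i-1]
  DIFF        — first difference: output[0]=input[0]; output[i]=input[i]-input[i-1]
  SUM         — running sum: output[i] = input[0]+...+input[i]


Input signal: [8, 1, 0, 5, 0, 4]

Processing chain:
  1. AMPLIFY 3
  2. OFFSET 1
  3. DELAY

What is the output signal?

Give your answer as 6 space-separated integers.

Answer: 0 25 4 1 16 1

Derivation:
Input: [8, 1, 0, 5, 0, 4]
Stage 1 (AMPLIFY 3): 8*3=24, 1*3=3, 0*3=0, 5*3=15, 0*3=0, 4*3=12 -> [24, 3, 0, 15, 0, 12]
Stage 2 (OFFSET 1): 24+1=25, 3+1=4, 0+1=1, 15+1=16, 0+1=1, 12+1=13 -> [25, 4, 1, 16, 1, 13]
Stage 3 (DELAY): [0, 25, 4, 1, 16, 1] = [0, 25, 4, 1, 16, 1] -> [0, 25, 4, 1, 16, 1]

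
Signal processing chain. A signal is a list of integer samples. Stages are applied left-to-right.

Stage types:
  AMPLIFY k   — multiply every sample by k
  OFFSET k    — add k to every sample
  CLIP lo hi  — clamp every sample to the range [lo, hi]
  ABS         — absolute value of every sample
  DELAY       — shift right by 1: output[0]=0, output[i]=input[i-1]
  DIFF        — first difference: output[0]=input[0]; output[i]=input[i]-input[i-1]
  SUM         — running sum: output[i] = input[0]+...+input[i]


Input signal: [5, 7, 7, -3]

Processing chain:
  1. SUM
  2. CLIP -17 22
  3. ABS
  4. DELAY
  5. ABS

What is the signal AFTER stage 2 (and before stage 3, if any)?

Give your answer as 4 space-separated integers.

Input: [5, 7, 7, -3]
Stage 1 (SUM): sum[0..0]=5, sum[0..1]=12, sum[0..2]=19, sum[0..3]=16 -> [5, 12, 19, 16]
Stage 2 (CLIP -17 22): clip(5,-17,22)=5, clip(12,-17,22)=12, clip(19,-17,22)=19, clip(16,-17,22)=16 -> [5, 12, 19, 16]

Answer: 5 12 19 16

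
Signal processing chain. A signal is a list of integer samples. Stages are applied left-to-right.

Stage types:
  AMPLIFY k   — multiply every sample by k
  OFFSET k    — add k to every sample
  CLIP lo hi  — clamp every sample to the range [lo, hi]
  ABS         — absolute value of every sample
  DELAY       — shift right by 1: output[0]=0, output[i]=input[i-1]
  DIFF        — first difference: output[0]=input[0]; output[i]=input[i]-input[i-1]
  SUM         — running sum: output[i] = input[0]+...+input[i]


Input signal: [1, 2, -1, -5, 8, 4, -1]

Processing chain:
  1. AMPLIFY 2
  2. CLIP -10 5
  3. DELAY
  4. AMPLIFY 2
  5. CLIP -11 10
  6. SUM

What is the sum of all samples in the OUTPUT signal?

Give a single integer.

Input: [1, 2, -1, -5, 8, 4, -1]
Stage 1 (AMPLIFY 2): 1*2=2, 2*2=4, -1*2=-2, -5*2=-10, 8*2=16, 4*2=8, -1*2=-2 -> [2, 4, -2, -10, 16, 8, -2]
Stage 2 (CLIP -10 5): clip(2,-10,5)=2, clip(4,-10,5)=4, clip(-2,-10,5)=-2, clip(-10,-10,5)=-10, clip(16,-10,5)=5, clip(8,-10,5)=5, clip(-2,-10,5)=-2 -> [2, 4, -2, -10, 5, 5, -2]
Stage 3 (DELAY): [0, 2, 4, -2, -10, 5, 5] = [0, 2, 4, -2, -10, 5, 5] -> [0, 2, 4, -2, -10, 5, 5]
Stage 4 (AMPLIFY 2): 0*2=0, 2*2=4, 4*2=8, -2*2=-4, -10*2=-20, 5*2=10, 5*2=10 -> [0, 4, 8, -4, -20, 10, 10]
Stage 5 (CLIP -11 10): clip(0,-11,10)=0, clip(4,-11,10)=4, clip(8,-11,10)=8, clip(-4,-11,10)=-4, clip(-20,-11,10)=-11, clip(10,-11,10)=10, clip(10,-11,10)=10 -> [0, 4, 8, -4, -11, 10, 10]
Stage 6 (SUM): sum[0..0]=0, sum[0..1]=4, sum[0..2]=12, sum[0..3]=8, sum[0..4]=-3, sum[0..5]=7, sum[0..6]=17 -> [0, 4, 12, 8, -3, 7, 17]
Output sum: 45

Answer: 45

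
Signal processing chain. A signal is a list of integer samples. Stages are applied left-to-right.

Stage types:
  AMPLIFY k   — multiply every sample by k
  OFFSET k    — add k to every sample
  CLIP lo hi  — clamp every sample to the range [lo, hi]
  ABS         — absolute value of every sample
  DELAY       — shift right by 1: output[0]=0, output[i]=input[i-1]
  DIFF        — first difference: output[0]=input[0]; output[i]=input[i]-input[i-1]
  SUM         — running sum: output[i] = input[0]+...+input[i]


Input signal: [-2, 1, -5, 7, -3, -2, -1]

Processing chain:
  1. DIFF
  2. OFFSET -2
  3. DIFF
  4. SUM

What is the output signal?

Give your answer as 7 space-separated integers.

Input: [-2, 1, -5, 7, -3, -2, -1]
Stage 1 (DIFF): s[0]=-2, 1--2=3, -5-1=-6, 7--5=12, -3-7=-10, -2--3=1, -1--2=1 -> [-2, 3, -6, 12, -10, 1, 1]
Stage 2 (OFFSET -2): -2+-2=-4, 3+-2=1, -6+-2=-8, 12+-2=10, -10+-2=-12, 1+-2=-1, 1+-2=-1 -> [-4, 1, -8, 10, -12, -1, -1]
Stage 3 (DIFF): s[0]=-4, 1--4=5, -8-1=-9, 10--8=18, -12-10=-22, -1--12=11, -1--1=0 -> [-4, 5, -9, 18, -22, 11, 0]
Stage 4 (SUM): sum[0..0]=-4, sum[0..1]=1, sum[0..2]=-8, sum[0..3]=10, sum[0..4]=-12, sum[0..5]=-1, sum[0..6]=-1 -> [-4, 1, -8, 10, -12, -1, -1]

Answer: -4 1 -8 10 -12 -1 -1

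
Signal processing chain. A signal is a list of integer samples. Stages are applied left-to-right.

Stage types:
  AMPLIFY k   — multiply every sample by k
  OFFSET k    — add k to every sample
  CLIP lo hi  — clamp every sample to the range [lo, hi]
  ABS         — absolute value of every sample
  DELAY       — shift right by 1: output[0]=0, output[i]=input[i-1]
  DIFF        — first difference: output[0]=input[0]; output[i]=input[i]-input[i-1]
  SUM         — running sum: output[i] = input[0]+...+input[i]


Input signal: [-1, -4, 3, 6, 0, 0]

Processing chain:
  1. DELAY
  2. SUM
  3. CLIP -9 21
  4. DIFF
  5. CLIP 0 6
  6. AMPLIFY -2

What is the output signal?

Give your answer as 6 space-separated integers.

Answer: 0 0 0 -6 -12 0

Derivation:
Input: [-1, -4, 3, 6, 0, 0]
Stage 1 (DELAY): [0, -1, -4, 3, 6, 0] = [0, -1, -4, 3, 6, 0] -> [0, -1, -4, 3, 6, 0]
Stage 2 (SUM): sum[0..0]=0, sum[0..1]=-1, sum[0..2]=-5, sum[0..3]=-2, sum[0..4]=4, sum[0..5]=4 -> [0, -1, -5, -2, 4, 4]
Stage 3 (CLIP -9 21): clip(0,-9,21)=0, clip(-1,-9,21)=-1, clip(-5,-9,21)=-5, clip(-2,-9,21)=-2, clip(4,-9,21)=4, clip(4,-9,21)=4 -> [0, -1, -5, -2, 4, 4]
Stage 4 (DIFF): s[0]=0, -1-0=-1, -5--1=-4, -2--5=3, 4--2=6, 4-4=0 -> [0, -1, -4, 3, 6, 0]
Stage 5 (CLIP 0 6): clip(0,0,6)=0, clip(-1,0,6)=0, clip(-4,0,6)=0, clip(3,0,6)=3, clip(6,0,6)=6, clip(0,0,6)=0 -> [0, 0, 0, 3, 6, 0]
Stage 6 (AMPLIFY -2): 0*-2=0, 0*-2=0, 0*-2=0, 3*-2=-6, 6*-2=-12, 0*-2=0 -> [0, 0, 0, -6, -12, 0]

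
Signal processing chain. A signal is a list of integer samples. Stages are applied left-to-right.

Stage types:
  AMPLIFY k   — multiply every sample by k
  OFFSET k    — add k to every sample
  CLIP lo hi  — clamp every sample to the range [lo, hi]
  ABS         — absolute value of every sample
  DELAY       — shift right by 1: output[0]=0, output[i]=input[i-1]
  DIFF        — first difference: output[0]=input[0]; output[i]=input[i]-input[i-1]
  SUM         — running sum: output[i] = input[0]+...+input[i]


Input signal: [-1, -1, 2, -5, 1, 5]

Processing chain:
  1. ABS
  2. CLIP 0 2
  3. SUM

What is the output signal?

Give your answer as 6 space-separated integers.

Input: [-1, -1, 2, -5, 1, 5]
Stage 1 (ABS): |-1|=1, |-1|=1, |2|=2, |-5|=5, |1|=1, |5|=5 -> [1, 1, 2, 5, 1, 5]
Stage 2 (CLIP 0 2): clip(1,0,2)=1, clip(1,0,2)=1, clip(2,0,2)=2, clip(5,0,2)=2, clip(1,0,2)=1, clip(5,0,2)=2 -> [1, 1, 2, 2, 1, 2]
Stage 3 (SUM): sum[0..0]=1, sum[0..1]=2, sum[0..2]=4, sum[0..3]=6, sum[0..4]=7, sum[0..5]=9 -> [1, 2, 4, 6, 7, 9]

Answer: 1 2 4 6 7 9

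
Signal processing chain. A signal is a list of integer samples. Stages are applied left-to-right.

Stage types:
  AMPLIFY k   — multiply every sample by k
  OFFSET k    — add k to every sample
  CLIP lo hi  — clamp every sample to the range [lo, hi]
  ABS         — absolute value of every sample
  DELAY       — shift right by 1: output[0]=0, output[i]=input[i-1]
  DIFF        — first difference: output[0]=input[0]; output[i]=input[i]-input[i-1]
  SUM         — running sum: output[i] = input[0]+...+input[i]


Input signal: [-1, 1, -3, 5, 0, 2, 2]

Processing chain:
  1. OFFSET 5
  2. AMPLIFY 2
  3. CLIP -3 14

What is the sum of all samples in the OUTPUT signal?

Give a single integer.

Input: [-1, 1, -3, 5, 0, 2, 2]
Stage 1 (OFFSET 5): -1+5=4, 1+5=6, -3+5=2, 5+5=10, 0+5=5, 2+5=7, 2+5=7 -> [4, 6, 2, 10, 5, 7, 7]
Stage 2 (AMPLIFY 2): 4*2=8, 6*2=12, 2*2=4, 10*2=20, 5*2=10, 7*2=14, 7*2=14 -> [8, 12, 4, 20, 10, 14, 14]
Stage 3 (CLIP -3 14): clip(8,-3,14)=8, clip(12,-3,14)=12, clip(4,-3,14)=4, clip(20,-3,14)=14, clip(10,-3,14)=10, clip(14,-3,14)=14, clip(14,-3,14)=14 -> [8, 12, 4, 14, 10, 14, 14]
Output sum: 76

Answer: 76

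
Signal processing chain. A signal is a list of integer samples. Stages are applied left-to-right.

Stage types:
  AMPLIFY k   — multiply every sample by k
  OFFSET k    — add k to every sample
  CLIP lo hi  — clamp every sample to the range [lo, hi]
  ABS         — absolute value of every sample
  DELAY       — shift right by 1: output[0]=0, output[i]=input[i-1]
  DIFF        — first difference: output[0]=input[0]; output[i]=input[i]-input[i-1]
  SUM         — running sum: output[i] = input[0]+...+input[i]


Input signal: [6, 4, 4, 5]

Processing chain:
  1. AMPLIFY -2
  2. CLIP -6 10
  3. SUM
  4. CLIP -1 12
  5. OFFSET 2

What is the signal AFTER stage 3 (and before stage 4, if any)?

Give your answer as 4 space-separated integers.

Input: [6, 4, 4, 5]
Stage 1 (AMPLIFY -2): 6*-2=-12, 4*-2=-8, 4*-2=-8, 5*-2=-10 -> [-12, -8, -8, -10]
Stage 2 (CLIP -6 10): clip(-12,-6,10)=-6, clip(-8,-6,10)=-6, clip(-8,-6,10)=-6, clip(-10,-6,10)=-6 -> [-6, -6, -6, -6]
Stage 3 (SUM): sum[0..0]=-6, sum[0..1]=-12, sum[0..2]=-18, sum[0..3]=-24 -> [-6, -12, -18, -24]

Answer: -6 -12 -18 -24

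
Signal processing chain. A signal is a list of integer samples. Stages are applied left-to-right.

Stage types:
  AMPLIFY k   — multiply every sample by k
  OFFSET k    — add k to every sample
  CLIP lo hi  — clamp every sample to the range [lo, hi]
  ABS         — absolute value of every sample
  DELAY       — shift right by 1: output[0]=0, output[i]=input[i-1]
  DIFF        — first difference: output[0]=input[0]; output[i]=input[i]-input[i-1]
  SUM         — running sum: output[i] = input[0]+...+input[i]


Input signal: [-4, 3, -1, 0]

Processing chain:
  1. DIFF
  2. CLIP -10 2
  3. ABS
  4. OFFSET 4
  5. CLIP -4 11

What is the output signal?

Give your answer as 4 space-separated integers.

Input: [-4, 3, -1, 0]
Stage 1 (DIFF): s[0]=-4, 3--4=7, -1-3=-4, 0--1=1 -> [-4, 7, -4, 1]
Stage 2 (CLIP -10 2): clip(-4,-10,2)=-4, clip(7,-10,2)=2, clip(-4,-10,2)=-4, clip(1,-10,2)=1 -> [-4, 2, -4, 1]
Stage 3 (ABS): |-4|=4, |2|=2, |-4|=4, |1|=1 -> [4, 2, 4, 1]
Stage 4 (OFFSET 4): 4+4=8, 2+4=6, 4+4=8, 1+4=5 -> [8, 6, 8, 5]
Stage 5 (CLIP -4 11): clip(8,-4,11)=8, clip(6,-4,11)=6, clip(8,-4,11)=8, clip(5,-4,11)=5 -> [8, 6, 8, 5]

Answer: 8 6 8 5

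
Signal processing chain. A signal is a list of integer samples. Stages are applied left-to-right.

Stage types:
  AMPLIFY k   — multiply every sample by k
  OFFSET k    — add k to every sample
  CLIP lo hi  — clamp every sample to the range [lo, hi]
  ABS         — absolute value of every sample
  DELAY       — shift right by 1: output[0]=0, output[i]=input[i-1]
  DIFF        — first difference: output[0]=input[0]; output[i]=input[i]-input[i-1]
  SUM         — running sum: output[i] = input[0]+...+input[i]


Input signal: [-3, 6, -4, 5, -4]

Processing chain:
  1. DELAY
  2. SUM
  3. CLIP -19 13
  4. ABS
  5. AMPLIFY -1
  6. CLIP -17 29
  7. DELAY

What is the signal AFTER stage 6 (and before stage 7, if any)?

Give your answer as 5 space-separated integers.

Answer: 0 -3 -3 -1 -4

Derivation:
Input: [-3, 6, -4, 5, -4]
Stage 1 (DELAY): [0, -3, 6, -4, 5] = [0, -3, 6, -4, 5] -> [0, -3, 6, -4, 5]
Stage 2 (SUM): sum[0..0]=0, sum[0..1]=-3, sum[0..2]=3, sum[0..3]=-1, sum[0..4]=4 -> [0, -3, 3, -1, 4]
Stage 3 (CLIP -19 13): clip(0,-19,13)=0, clip(-3,-19,13)=-3, clip(3,-19,13)=3, clip(-1,-19,13)=-1, clip(4,-19,13)=4 -> [0, -3, 3, -1, 4]
Stage 4 (ABS): |0|=0, |-3|=3, |3|=3, |-1|=1, |4|=4 -> [0, 3, 3, 1, 4]
Stage 5 (AMPLIFY -1): 0*-1=0, 3*-1=-3, 3*-1=-3, 1*-1=-1, 4*-1=-4 -> [0, -3, -3, -1, -4]
Stage 6 (CLIP -17 29): clip(0,-17,29)=0, clip(-3,-17,29)=-3, clip(-3,-17,29)=-3, clip(-1,-17,29)=-1, clip(-4,-17,29)=-4 -> [0, -3, -3, -1, -4]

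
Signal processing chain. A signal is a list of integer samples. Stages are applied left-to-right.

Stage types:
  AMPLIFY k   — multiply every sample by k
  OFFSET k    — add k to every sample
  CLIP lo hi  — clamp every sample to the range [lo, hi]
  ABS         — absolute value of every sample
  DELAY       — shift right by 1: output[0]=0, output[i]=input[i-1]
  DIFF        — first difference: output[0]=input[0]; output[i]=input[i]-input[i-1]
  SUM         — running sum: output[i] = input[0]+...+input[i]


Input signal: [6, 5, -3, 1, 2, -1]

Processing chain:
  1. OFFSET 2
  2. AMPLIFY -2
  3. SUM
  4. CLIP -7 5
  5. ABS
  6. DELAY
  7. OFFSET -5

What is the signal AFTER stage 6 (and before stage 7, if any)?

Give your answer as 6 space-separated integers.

Answer: 0 7 7 7 7 7

Derivation:
Input: [6, 5, -3, 1, 2, -1]
Stage 1 (OFFSET 2): 6+2=8, 5+2=7, -3+2=-1, 1+2=3, 2+2=4, -1+2=1 -> [8, 7, -1, 3, 4, 1]
Stage 2 (AMPLIFY -2): 8*-2=-16, 7*-2=-14, -1*-2=2, 3*-2=-6, 4*-2=-8, 1*-2=-2 -> [-16, -14, 2, -6, -8, -2]
Stage 3 (SUM): sum[0..0]=-16, sum[0..1]=-30, sum[0..2]=-28, sum[0..3]=-34, sum[0..4]=-42, sum[0..5]=-44 -> [-16, -30, -28, -34, -42, -44]
Stage 4 (CLIP -7 5): clip(-16,-7,5)=-7, clip(-30,-7,5)=-7, clip(-28,-7,5)=-7, clip(-34,-7,5)=-7, clip(-42,-7,5)=-7, clip(-44,-7,5)=-7 -> [-7, -7, -7, -7, -7, -7]
Stage 5 (ABS): |-7|=7, |-7|=7, |-7|=7, |-7|=7, |-7|=7, |-7|=7 -> [7, 7, 7, 7, 7, 7]
Stage 6 (DELAY): [0, 7, 7, 7, 7, 7] = [0, 7, 7, 7, 7, 7] -> [0, 7, 7, 7, 7, 7]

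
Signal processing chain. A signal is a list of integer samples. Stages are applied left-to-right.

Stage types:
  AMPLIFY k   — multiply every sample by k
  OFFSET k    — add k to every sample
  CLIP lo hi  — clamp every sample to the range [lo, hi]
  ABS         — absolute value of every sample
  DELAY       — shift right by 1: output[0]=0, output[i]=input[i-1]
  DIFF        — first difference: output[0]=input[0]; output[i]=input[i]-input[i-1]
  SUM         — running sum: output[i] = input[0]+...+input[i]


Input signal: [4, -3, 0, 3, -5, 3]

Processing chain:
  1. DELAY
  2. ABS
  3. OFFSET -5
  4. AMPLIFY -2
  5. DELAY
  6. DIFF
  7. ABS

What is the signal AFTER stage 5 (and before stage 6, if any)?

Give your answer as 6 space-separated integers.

Answer: 0 10 2 4 10 4

Derivation:
Input: [4, -3, 0, 3, -5, 3]
Stage 1 (DELAY): [0, 4, -3, 0, 3, -5] = [0, 4, -3, 0, 3, -5] -> [0, 4, -3, 0, 3, -5]
Stage 2 (ABS): |0|=0, |4|=4, |-3|=3, |0|=0, |3|=3, |-5|=5 -> [0, 4, 3, 0, 3, 5]
Stage 3 (OFFSET -5): 0+-5=-5, 4+-5=-1, 3+-5=-2, 0+-5=-5, 3+-5=-2, 5+-5=0 -> [-5, -1, -2, -5, -2, 0]
Stage 4 (AMPLIFY -2): -5*-2=10, -1*-2=2, -2*-2=4, -5*-2=10, -2*-2=4, 0*-2=0 -> [10, 2, 4, 10, 4, 0]
Stage 5 (DELAY): [0, 10, 2, 4, 10, 4] = [0, 10, 2, 4, 10, 4] -> [0, 10, 2, 4, 10, 4]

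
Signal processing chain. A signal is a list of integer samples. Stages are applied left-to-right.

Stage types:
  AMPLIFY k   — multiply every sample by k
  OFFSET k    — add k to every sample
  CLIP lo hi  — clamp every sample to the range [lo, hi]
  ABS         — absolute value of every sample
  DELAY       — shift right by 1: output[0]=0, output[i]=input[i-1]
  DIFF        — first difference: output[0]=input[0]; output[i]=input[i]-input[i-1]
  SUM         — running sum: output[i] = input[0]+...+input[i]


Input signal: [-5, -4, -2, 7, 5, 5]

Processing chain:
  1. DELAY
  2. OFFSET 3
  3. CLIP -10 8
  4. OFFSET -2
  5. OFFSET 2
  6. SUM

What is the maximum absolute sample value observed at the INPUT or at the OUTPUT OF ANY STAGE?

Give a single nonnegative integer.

Input: [-5, -4, -2, 7, 5, 5] (max |s|=7)
Stage 1 (DELAY): [0, -5, -4, -2, 7, 5] = [0, -5, -4, -2, 7, 5] -> [0, -5, -4, -2, 7, 5] (max |s|=7)
Stage 2 (OFFSET 3): 0+3=3, -5+3=-2, -4+3=-1, -2+3=1, 7+3=10, 5+3=8 -> [3, -2, -1, 1, 10, 8] (max |s|=10)
Stage 3 (CLIP -10 8): clip(3,-10,8)=3, clip(-2,-10,8)=-2, clip(-1,-10,8)=-1, clip(1,-10,8)=1, clip(10,-10,8)=8, clip(8,-10,8)=8 -> [3, -2, -1, 1, 8, 8] (max |s|=8)
Stage 4 (OFFSET -2): 3+-2=1, -2+-2=-4, -1+-2=-3, 1+-2=-1, 8+-2=6, 8+-2=6 -> [1, -4, -3, -1, 6, 6] (max |s|=6)
Stage 5 (OFFSET 2): 1+2=3, -4+2=-2, -3+2=-1, -1+2=1, 6+2=8, 6+2=8 -> [3, -2, -1, 1, 8, 8] (max |s|=8)
Stage 6 (SUM): sum[0..0]=3, sum[0..1]=1, sum[0..2]=0, sum[0..3]=1, sum[0..4]=9, sum[0..5]=17 -> [3, 1, 0, 1, 9, 17] (max |s|=17)
Overall max amplitude: 17

Answer: 17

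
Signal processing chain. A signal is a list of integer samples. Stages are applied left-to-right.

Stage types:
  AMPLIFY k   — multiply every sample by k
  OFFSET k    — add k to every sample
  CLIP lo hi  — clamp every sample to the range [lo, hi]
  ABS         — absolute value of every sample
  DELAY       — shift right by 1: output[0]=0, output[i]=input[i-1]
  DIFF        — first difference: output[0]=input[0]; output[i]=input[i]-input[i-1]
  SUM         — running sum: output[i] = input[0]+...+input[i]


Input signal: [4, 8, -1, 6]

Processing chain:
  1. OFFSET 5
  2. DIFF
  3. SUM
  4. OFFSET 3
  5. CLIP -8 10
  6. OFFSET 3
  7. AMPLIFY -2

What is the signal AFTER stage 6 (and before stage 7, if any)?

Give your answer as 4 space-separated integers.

Input: [4, 8, -1, 6]
Stage 1 (OFFSET 5): 4+5=9, 8+5=13, -1+5=4, 6+5=11 -> [9, 13, 4, 11]
Stage 2 (DIFF): s[0]=9, 13-9=4, 4-13=-9, 11-4=7 -> [9, 4, -9, 7]
Stage 3 (SUM): sum[0..0]=9, sum[0..1]=13, sum[0..2]=4, sum[0..3]=11 -> [9, 13, 4, 11]
Stage 4 (OFFSET 3): 9+3=12, 13+3=16, 4+3=7, 11+3=14 -> [12, 16, 7, 14]
Stage 5 (CLIP -8 10): clip(12,-8,10)=10, clip(16,-8,10)=10, clip(7,-8,10)=7, clip(14,-8,10)=10 -> [10, 10, 7, 10]
Stage 6 (OFFSET 3): 10+3=13, 10+3=13, 7+3=10, 10+3=13 -> [13, 13, 10, 13]

Answer: 13 13 10 13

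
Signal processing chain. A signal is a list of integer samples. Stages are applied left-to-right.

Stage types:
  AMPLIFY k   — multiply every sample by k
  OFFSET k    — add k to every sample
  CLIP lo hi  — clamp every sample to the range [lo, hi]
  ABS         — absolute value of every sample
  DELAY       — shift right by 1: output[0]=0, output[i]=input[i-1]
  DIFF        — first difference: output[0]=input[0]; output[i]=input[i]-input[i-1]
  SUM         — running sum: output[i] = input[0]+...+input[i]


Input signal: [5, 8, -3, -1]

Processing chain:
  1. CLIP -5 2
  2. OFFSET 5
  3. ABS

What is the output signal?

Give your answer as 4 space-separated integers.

Input: [5, 8, -3, -1]
Stage 1 (CLIP -5 2): clip(5,-5,2)=2, clip(8,-5,2)=2, clip(-3,-5,2)=-3, clip(-1,-5,2)=-1 -> [2, 2, -3, -1]
Stage 2 (OFFSET 5): 2+5=7, 2+5=7, -3+5=2, -1+5=4 -> [7, 7, 2, 4]
Stage 3 (ABS): |7|=7, |7|=7, |2|=2, |4|=4 -> [7, 7, 2, 4]

Answer: 7 7 2 4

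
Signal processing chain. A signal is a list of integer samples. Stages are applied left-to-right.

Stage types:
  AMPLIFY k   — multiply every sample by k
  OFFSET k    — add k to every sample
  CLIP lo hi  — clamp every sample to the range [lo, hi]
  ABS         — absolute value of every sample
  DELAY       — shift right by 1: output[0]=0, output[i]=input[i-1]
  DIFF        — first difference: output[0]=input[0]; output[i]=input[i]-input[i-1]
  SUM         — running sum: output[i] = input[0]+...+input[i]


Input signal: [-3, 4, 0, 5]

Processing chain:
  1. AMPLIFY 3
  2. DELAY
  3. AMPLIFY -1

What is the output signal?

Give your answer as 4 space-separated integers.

Input: [-3, 4, 0, 5]
Stage 1 (AMPLIFY 3): -3*3=-9, 4*3=12, 0*3=0, 5*3=15 -> [-9, 12, 0, 15]
Stage 2 (DELAY): [0, -9, 12, 0] = [0, -9, 12, 0] -> [0, -9, 12, 0]
Stage 3 (AMPLIFY -1): 0*-1=0, -9*-1=9, 12*-1=-12, 0*-1=0 -> [0, 9, -12, 0]

Answer: 0 9 -12 0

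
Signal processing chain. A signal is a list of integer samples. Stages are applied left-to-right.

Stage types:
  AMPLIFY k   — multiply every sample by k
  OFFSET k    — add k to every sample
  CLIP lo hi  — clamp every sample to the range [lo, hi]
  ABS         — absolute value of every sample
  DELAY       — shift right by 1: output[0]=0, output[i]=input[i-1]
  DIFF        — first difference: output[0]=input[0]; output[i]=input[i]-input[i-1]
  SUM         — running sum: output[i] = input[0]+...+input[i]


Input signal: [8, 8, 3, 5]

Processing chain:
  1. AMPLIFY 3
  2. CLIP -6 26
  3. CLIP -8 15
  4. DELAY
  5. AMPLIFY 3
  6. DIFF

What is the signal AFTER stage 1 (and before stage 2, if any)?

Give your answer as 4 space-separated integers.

Input: [8, 8, 3, 5]
Stage 1 (AMPLIFY 3): 8*3=24, 8*3=24, 3*3=9, 5*3=15 -> [24, 24, 9, 15]

Answer: 24 24 9 15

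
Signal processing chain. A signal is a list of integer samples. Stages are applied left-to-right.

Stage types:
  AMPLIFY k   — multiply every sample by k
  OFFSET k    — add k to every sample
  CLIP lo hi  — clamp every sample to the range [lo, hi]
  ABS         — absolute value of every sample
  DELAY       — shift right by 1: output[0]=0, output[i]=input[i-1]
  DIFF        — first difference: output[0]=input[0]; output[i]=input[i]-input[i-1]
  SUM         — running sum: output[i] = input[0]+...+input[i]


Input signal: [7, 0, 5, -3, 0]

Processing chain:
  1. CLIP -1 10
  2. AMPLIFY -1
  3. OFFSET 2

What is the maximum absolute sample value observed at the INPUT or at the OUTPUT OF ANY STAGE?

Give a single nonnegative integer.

Answer: 7

Derivation:
Input: [7, 0, 5, -3, 0] (max |s|=7)
Stage 1 (CLIP -1 10): clip(7,-1,10)=7, clip(0,-1,10)=0, clip(5,-1,10)=5, clip(-3,-1,10)=-1, clip(0,-1,10)=0 -> [7, 0, 5, -1, 0] (max |s|=7)
Stage 2 (AMPLIFY -1): 7*-1=-7, 0*-1=0, 5*-1=-5, -1*-1=1, 0*-1=0 -> [-7, 0, -5, 1, 0] (max |s|=7)
Stage 3 (OFFSET 2): -7+2=-5, 0+2=2, -5+2=-3, 1+2=3, 0+2=2 -> [-5, 2, -3, 3, 2] (max |s|=5)
Overall max amplitude: 7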